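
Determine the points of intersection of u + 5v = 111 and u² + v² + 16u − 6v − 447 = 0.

From the line, v = (111 − u)/5. Substituting:
26u² + 208u − 2184 = 0  ⟹  u² + 8u − 84 = 0
u = 6 or u = −14, giving (6, 21) and (−14, 25).

(−14, 25) and (6, 21)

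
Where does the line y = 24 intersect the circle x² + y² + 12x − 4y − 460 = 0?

Express y = 24 and substitute into the circle:
x² + 12x + 20 = 0
x = −2 or x = −10, giving (−2, 24) and (−10, 24).

(−10, 24) and (−2, 24)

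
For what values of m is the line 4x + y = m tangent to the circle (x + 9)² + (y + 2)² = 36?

The line touches the circle iff its distance from (−9, −2) is 6:
|4·(−9) + 1·(−2) − m| / √17 = 6
|m − (−38)| = 6√17.

m = −38 ± 6√17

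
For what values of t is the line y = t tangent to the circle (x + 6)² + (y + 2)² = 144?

t = −14 or t = 10

Tangency holds when the distance from the centre (−6, −2) to the line equals the radius 12:
|0·(−6) + 1·(−2) − t| / √1 = 12
|t − (−2)| = 12, so t = 10 or t = −14.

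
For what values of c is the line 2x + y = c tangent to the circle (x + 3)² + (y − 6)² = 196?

c = ±14√5

For a tangent, require d(centre, line) = r = 14.
|2·(−3) + 1·6 − c| / √5 = 14
|c| = 14√5.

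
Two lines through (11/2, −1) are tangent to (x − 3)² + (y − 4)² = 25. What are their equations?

Write the tangent as mx − y + (−1 − m·(11/2)) = 0 and set its distance from the centre to 5:
(−5/2m − (5))² = 25(m² + 1)
3m² − 4m = 0, so m = 0 or m = 4/3.
With m = 0: y = −1. With m = 4/3: 4x − 3y = 25.

y = −1 and 4x − 3y = 25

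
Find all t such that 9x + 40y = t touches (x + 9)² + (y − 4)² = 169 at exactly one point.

t = −454 or t = 612

The line touches the circle iff its distance from (−9, 4) is 13:
|9·(−9) + 40·4 − t| / √1681 = 13
|t − (79)| = 13·41, so t = 612 or t = −454.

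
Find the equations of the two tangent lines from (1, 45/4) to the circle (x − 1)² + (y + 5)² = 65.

Let a tangent through (1, 45/4) have slope m. Its distance from (1, −5) must equal √65:
[m·(0) − (−65/4)]² = 65(m² + 1)
16m² − 49 = 0, so m = −7/4 or m = 7/4.
With m = −7/4: 7x + 4y = 52. With m = 7/4: 7x − 4y = −38.

7x + 4y = 52 and 7x − 4y = −38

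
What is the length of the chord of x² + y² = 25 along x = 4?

The line gives x = 4. Substituting into the circle:
y² − 9 = 0
y = 3 or y = −3, giving (4, 3) and (4, −3).
|(4, 3) − (4, −3)| = √((0)² + (6)²) = 6.

6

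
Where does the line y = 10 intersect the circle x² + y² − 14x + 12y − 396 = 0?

(−8, 10) and (22, 10)

Express y = 10 and substitute into the circle:
x² − 14x − 176 = 0
x = 22 or x = −8, giving (22, 10) and (−8, 10).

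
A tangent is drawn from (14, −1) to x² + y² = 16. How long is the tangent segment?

√181

With centre O = (0, 0), |OP|² = 197 and r² = 16.
By the tangent–radius right angle, tangent length = √(|PO|² − r²) = √181.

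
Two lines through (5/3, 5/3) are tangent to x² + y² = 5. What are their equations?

x + 2y = 5 and 2x + y = 5

Let a tangent through (5/3, 5/3) have slope m. Its distance from (0, 0) must equal √5:
(−5/3m − (−5/3))² = 5(m² + 1)
2m² + 5m + 2 = 0, so m = −1/2 or m = −2.
Through (5/3, 5/3) these give x + 2y = 5 and 2x + y = 5.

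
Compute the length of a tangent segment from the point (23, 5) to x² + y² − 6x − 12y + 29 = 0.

The centre is (3, 6) and r = 4. The square of the distance from P to the centre is 400 + 1 = 401.
Power of the point: PT² = |PO|² − r² = 385, so PT = √385.

√385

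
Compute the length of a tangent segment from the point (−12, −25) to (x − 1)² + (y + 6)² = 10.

2√130

With centre O = (1, −6), |OP|² = 530 and r² = 10.
The tangent meets the radius at right angles, so tangent² = |PO|² − r² = 530 − 10 = 520.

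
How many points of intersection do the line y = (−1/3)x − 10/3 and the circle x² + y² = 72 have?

2

Substituting the line into the circle gives 10x² + 20x − 548 = 0.
Discriminant = (20)² − 4·10·(−548) = 22320 > 0.
Two real roots: the line is a secant.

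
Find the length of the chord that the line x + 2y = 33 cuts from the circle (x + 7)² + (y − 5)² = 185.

Centre (−7, 5), r² = 185. Perpendicular distance d from centre to line = |−30| / √5 = 30/√5.
Chord = 2√(r² − d²) = 2·√(5) = 2√5.

2√5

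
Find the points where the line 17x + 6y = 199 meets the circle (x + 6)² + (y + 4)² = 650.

Express y = (199 − 17x)/6 and substitute into the circle:
325x² − 7150x + 27625 = 0  ⟹  x² − 22x + 85 = 0
x = 17 or x = 5, giving (17, −15) and (5, 19).

(5, 19) and (17, −15)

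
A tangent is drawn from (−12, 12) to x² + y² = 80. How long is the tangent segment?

4√13

With centre O = (0, 0), |OP|² = 288 and r² = 80.
The tangent meets the radius at right angles, so tangent² = |PO|² − r² = 288 − 80 = 208.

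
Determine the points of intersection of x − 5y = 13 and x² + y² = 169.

(−12, −5) and (13, 0)

From the line, y = (−13 + x)/5. Substituting:
26x² − 26x − 4056 = 0  ⟹  x² − x − 156 = 0
x = 13 or x = −12, giving (13, 0) and (−12, −5).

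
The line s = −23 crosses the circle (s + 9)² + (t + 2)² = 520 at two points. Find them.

The line gives s = −23. Substituting into the circle:
t² + 4t − 320 = 0
t = 16 or t = −20, giving (−23, 16) and (−23, −20).

(−23, −20) and (−23, 16)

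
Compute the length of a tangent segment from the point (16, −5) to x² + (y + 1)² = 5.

√267

With centre O = (0, −1), |OP|² = 272 and r² = 5.
By the tangent–radius right angle, tangent length = √(|PO|² − r²) = √267.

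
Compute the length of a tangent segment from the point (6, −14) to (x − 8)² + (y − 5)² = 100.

√265

Centre (8, 5), r² = 100. |PO|² = (−2)² + (−19)² = 365.
The tangent meets the radius at right angles, so tangent² = |PO|² − r² = 365 − 100 = 265.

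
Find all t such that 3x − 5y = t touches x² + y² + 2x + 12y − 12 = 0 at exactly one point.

Tangency holds when the distance from the centre (−1, −6) to the line equals the radius 7:
|3·(−1) − 5·(−6) − t| / √34 = 7
|t − (27)| = 7√34.

t = 27 ± 7√34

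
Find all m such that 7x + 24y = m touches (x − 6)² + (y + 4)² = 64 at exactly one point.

For a tangent, require d(centre, line) = r = 8.
|7·6 + 24·(−4) − m| / √625 = 8
|m − (−54)| = 8·25, so m = 146 or m = −254.

m = −254 or m = 146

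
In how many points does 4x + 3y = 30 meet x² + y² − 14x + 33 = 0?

Substituting the line into the circle gives 25x² − 366x + 1197 = 0.
Δ = 133956 − 119700 = 14256.
Two real roots: the line is a secant.

2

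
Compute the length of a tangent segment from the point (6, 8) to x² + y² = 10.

With centre O = (0, 0), |OP|² = 100 and r² = 10.
By the tangent–radius right angle, tangent length = √(|PO|² − r²) = √90 = 3√10.

3√10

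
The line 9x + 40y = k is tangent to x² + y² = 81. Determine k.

The line touches the circle iff its distance from (0, 0) is 9:
|9·0 + 40·0 − k| / √1681 = 9
|k| = 9·41, so k = 369 or k = −369.

k = −369 or k = 369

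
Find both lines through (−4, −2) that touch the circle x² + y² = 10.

Write the tangent as mx − y + (−2 − m·(−4)) = 0 and set its distance from the centre to √10:
[m·(4) − (2)]² = 10(m² + 1)
3m² − 8m − 3 = 0, so m = −1/3 or m = 3.
Through (−4, −2) these give x + 3y = −10 and 3x − y = −10.

x + 3y = −10 and 3x − y = −10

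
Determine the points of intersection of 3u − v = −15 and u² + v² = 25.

From the line, v = 3u + 15. Substituting:
10u² + 90u + 200 = 0  ⟹  u² + 9u + 20 = 0
u = −4 or u = −5, giving (−4, 3) and (−5, 0).

(−5, 0) and (−4, 3)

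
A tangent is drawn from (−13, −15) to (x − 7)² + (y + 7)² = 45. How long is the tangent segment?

Centre (7, −7), r² = 45. |PO|² = (−20)² + (−8)² = 464.
The tangent meets the radius at right angles, so tangent² = |PO|² − r² = 464 − 45 = 419.

√419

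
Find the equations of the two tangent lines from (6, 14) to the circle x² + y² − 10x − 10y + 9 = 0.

4x − 5y = −46 and 5x + 4y = 86

A line y − (14) = m(x − (6)) is tangent when its distance from (5, 5) is √41:
[m·(−1) − (−9)]² = 41(m² + 1)
20m² + 9m − 20 = 0, so m = 4/5 or m = −5/4.
With m = 4/5: 4x − 5y = −46. With m = −5/4: 5x + 4y = 86.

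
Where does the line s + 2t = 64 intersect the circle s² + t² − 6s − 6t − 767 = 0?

(2, 31) and (26, 19)

Substitute t = (64 − s)/2:
5s² − 140s + 260 = 0  ⟹  s² − 28s + 52 = 0
s = 26 or s = 2, giving (26, 19) and (2, 31).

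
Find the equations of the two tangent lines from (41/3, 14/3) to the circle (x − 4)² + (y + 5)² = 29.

Write the tangent as mx − y + (14/3 − m·(41/3)) = 0 and set its distance from the centre to √29:
(−29/3m − (−29/3))² = 29(m² + 1)
10m² − 29m + 10 = 0, so m = 5/2 or m = 2/5.
With m = 5/2: 5x − 2y = 59. With m = 2/5: 2x − 5y = 4.

5x − 2y = 59 and 2x − 5y = 4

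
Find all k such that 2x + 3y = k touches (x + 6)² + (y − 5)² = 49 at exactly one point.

k = 3 ± 7√13

The line touches the circle iff its distance from (−6, 5) is 7:
|2·(−6) + 3·5 − k| / √13 = 7
|k − (3)| = 7√13.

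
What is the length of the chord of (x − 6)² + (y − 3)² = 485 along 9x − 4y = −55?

4√97

Substitute y = (55 + 9x)/4:
97x² + 582x − 5335 = 0  ⟹  x² + 6x − 55 = 0
x = 5 or x = −11, giving (5, 25) and (−11, −11).
Chord length = distance between (5, 25) and (−11, −11) = √1552 = 4√97.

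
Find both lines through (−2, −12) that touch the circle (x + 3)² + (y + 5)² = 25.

3x + 4y = −54 and 4x − 3y = 28

Let a tangent through (−2, −12) have slope m. Its distance from (−3, −5) must equal 5:
(−1m − (7))² = 25(m² + 1)
12m² − 7m − 12 = 0, so m = −3/4 or m = 4/3.
Through (−2, −12) these give 3x + 4y = −54 and 4x − 3y = 28.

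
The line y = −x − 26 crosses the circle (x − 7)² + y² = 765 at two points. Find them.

(−20, −6) and (1, −27)

Substitute y = −x − 26:
2x² + 38x − 40 = 0  ⟹  x² + 19x − 20 = 0
x = 1 or x = −20, giving (1, −27) and (−20, −6).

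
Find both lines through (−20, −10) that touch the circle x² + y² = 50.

x − 7y = 50 and x − y = −10

Write the tangent as mx − y + (−10 − m·(−20)) = 0 and set its distance from the centre to 5√2:
[m·(20) − (10)]² = 50(m² + 1)
7m² − 8m + 1 = 0, so m = 1/7 or m = 1.
Through (−20, −10) these give x − 7y = 50 and x − y = −10.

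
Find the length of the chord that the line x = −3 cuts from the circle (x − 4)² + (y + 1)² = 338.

The line gives x = −3. Substituting into the circle:
y² + 2y − 288 = 0
y = 16 or y = −18, giving (−3, 16) and (−3, −18).
Chord length = distance between (−3, 16) and (−3, −18) = √1156 = 34.

34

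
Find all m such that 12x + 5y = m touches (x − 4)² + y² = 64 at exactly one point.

Tangency holds when the distance from the centre (4, 0) to the line equals the radius 8:
|12·4 + 5·0 − m| / √169 = 8
|m − (48)| = 8·13, so m = 152 or m = −56.

m = −56 or m = 152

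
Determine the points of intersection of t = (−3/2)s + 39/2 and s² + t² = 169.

Substitute t = (39 − 3s)/2:
13s² − 234s + 845 = 0  ⟹  s² − 18s + 65 = 0
s = 13 or s = 5, giving (13, 0) and (5, 12).

(5, 12) and (13, 0)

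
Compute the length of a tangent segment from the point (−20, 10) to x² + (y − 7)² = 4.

9√5

Centre (0, 7), r² = 4. |PO|² = (−20)² + (3)² = 409.
Power of the point: PT² = |PO|² − r² = 405, so PT = 9√5.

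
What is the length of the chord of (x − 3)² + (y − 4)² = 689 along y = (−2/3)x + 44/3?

The distance from (3, 4) to the line is 26/√13, and r² = 689.
Chord = 2√(r² − d²) = 2·√(637) = 14√13.

14√13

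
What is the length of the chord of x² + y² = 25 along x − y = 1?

7√2

Centre (0, 0), r² = 25. Perpendicular distance d from centre to line = |−1| / √2 = 1/√2.
Chord = 2√(r² − d²) = 2·√(49/2) = 7√2.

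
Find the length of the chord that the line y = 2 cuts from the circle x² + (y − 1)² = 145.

The distance from (0, 1) to the line is 1, and r² = 145.
Chord = 2√(r² − d²) = 2·√(144) = 24.

24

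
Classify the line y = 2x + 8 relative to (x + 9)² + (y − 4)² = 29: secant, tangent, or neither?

neither

d² = (2·(−9) − 1·4 − (−8))²/5 = 196/5; r² = 29.
Since d² > r², the line lies outside the circle.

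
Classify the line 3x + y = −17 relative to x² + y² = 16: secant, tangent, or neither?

neither

Centre (0, 0), r² = 16. Distance² from centre to line = (17)²/10 = 289/10.
Since d² > r², the line lies outside the circle.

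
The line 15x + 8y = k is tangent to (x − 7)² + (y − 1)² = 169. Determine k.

k = −108 or k = 334

The line touches the circle iff its distance from (7, 1) is 13:
|15·7 + 8·1 − k| / √289 = 13
|k − (113)| = 13·17, so k = 334 or k = −108.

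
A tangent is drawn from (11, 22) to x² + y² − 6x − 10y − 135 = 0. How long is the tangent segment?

The centre is (3, 5) and r = 13. The square of the distance from P to the centre is 64 + 289 = 353.
The tangent meets the radius at right angles, so tangent² = |PO|² − r² = 353 − 169 = 184.

2√46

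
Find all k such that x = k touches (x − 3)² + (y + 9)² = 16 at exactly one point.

Tangency holds when the distance from the centre (3, −9) to the line equals the radius 4:
|1·3 + 0·(−9) − k| / √1 = 4
|k − (3)| = 4, so k = 7 or k = −1.

k = −1 or k = 7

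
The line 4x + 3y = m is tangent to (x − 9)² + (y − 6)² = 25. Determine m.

For a tangent, require d(centre, line) = r = 5.
|4·9 + 3·6 − m| / √25 = 5
|m − (54)| = 5·5, so m = 79 or m = 29.

m = 29 or m = 79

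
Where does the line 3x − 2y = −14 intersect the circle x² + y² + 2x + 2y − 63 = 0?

Substitute y = (14 + 3x)/2:
13x² + 104x = 0  ⟹  x² + 8x = 0
x = 0 or x = −8, giving (0, 7) and (−8, −5).

(−8, −5) and (0, 7)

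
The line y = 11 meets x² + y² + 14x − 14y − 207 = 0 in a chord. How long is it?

34

From the line, y = 11. Substituting:
x² + 14x − 240 = 0
x = 10 or x = −24, giving (10, 11) and (−24, 11).
|(10, 11) − (−24, 11)| = √((34)² + (0)²) = 34.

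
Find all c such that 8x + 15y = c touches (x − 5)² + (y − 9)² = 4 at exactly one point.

c = 141 or c = 209

Tangency holds when the distance from the centre (5, 9) to the line equals the radius 2:
|8·5 + 15·9 − c| / √289 = 2
|c − (175)| = 2·17, so c = 209 or c = 141.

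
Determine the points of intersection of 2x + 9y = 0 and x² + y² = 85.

Express y = (−2x)/9 and substitute into the circle:
85x² − 6885 = 0  ⟹  x² − 81 = 0
x = 9 or x = −9, giving (9, −2) and (−9, 2).

(−9, 2) and (9, −2)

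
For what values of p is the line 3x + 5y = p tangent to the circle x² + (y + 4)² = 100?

The line touches the circle iff its distance from (0, −4) is 10:
|3·0 + 5·(−4) − p| / √34 = 10
|p − (−20)| = 10√34.

p = −20 ± 10√34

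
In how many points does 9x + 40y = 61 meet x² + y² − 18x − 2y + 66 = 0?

Centre (9, 1), r² = 16. Distance² from centre to line = (60)²/1681 = 3600/1681.
Since d² < r², the line cuts the circle twice.

2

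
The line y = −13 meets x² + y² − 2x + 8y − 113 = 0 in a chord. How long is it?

14

The distance from (1, −4) to the line is 9, and r² = 130.
Chord = 2√(r² − d²) = 2·√(49) = 14.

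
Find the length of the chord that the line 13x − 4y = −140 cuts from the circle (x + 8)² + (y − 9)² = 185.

2√185

Express y = (140 + 13x)/4 and substitute into the circle:
185x² + 2960x + 8880 = 0  ⟹  x² + 16x + 48 = 0
x = −4 or x = −12, giving (−4, 22) and (−12, −4).
|(−4, 22) − (−12, −4)| = √((8)² + (26)²) = 2√185.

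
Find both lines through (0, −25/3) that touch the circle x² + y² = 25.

4x + 3y = −25 and 4x − 3y = 25

Let a tangent through (0, −25/3) have slope m. Its distance from (0, 0) must equal 5:
(0m − (25/3))² = 25(m² + 1)
9m² − 16 = 0, so m = −4/3 or m = 4/3.
Through (0, −25/3) these give 4x + 3y = −25 and 4x − 3y = 25.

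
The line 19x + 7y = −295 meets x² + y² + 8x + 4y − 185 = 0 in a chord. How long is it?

√410

The distance from (−4, −2) to the line is 205/√410, and r² = 205.
Half the chord is √(r² − d²) = √(205/2), so the full chord is √410.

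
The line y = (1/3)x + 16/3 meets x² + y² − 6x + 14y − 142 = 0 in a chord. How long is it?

4√10

From the line, y = (16 + x)/3. Substituting:
10x² + 20x − 350 = 0  ⟹  x² + 2x − 35 = 0
x = 5 or x = −7, giving (5, 7) and (−7, 3).
|(5, 7) − (−7, 3)| = √((12)² + (4)²) = 4√10.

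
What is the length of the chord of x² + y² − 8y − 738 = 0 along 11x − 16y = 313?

Express y = (−313 + 11x)/16 and substitute into the circle:
377x² − 8294x − 50895 = 0  ⟹  x² − 22x − 135 = 0
x = 27 or x = −5, giving (27, −1) and (−5, −23).
|(27, −1) − (−5, −23)| = √((32)² + (22)²) = 2√377.

2√377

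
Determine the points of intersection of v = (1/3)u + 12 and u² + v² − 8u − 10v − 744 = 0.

Substitute v = (36 + u)/3:
10u² − 30u − 6480 = 0  ⟹  u² − 3u − 648 = 0
u = 27 or u = −24, giving (27, 21) and (−24, 4).

(−24, 4) and (27, 21)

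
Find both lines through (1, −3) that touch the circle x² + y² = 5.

x + 2y = −5 and 2x − y = 5

A line y − (−3) = m(x − (1)) is tangent when its distance from (0, 0) is √5:
(−1m − (3))² = 5(m² + 1)
2m² − 3m − 2 = 0, so m = −1/2 or m = 2.
Through (1, −3) these give x + 2y = −5 and 2x − y = 5.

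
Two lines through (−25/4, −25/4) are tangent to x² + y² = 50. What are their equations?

7x + y = −50 and x + 7y = −50

Write the tangent as mx − y + (−25/4 − m·(−25/4)) = 0 and set its distance from the centre to 5√2:
(25/4m − (25/4))² = 50(m² + 1)
7m² + 50m + 7 = 0, so m = −7 or m = −1/7.
Through (−25/4, −25/4) these give 7x + y = −50 and x + 7y = −50.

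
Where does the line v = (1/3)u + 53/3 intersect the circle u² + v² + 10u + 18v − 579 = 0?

Express v = (53 + u)/3 and substitute into the circle:
10u² + 250u + 460 = 0  ⟹  u² + 25u + 46 = 0
u = −2 or u = −23, giving (−2, 17) and (−23, 10).

(−23, 10) and (−2, 17)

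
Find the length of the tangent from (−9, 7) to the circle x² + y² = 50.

4√5

Centre (0, 0), r² = 50. |PO|² = (−9)² + (7)² = 130.
By the tangent–radius right angle, tangent length = √(|PO|² − r²) = √80 = 4√5.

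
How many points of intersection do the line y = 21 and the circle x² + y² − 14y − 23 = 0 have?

0

Substituting the line into the circle gives x² + 124 = 0.
Δ = 0 − 496 = −496.
No real roots: the line does not meet the circle.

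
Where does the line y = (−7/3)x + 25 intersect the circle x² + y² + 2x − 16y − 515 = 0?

From the line, y = (75 − 7x)/3. Substituting:
58x² − 696x − 2610 = 0  ⟹  x² − 12x − 45 = 0
x = 15 or x = −3, giving (15, −10) and (−3, 32).

(−3, 32) and (15, −10)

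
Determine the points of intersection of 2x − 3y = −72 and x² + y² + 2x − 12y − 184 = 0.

(−12, 16) and (−6, 20)

Express y = (72 + 2x)/3 and substitute into the circle:
13x² + 234x + 936 = 0  ⟹  x² + 18x + 72 = 0
x = −6 or x = −12, giving (−6, 20) and (−12, 16).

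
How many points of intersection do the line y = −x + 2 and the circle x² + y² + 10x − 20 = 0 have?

d² = (1·(−5) + 1·0 − (2))²/2 = 49/2; r² = 45.
Since d² < r², the line cuts the circle twice.

2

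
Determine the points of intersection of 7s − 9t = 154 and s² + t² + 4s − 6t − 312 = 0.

(4, −14) and (13, −7)

Express t = (−154 + 7s)/9 and substitute into the circle:
130s² − 2210s + 6760 = 0  ⟹  s² − 17s + 52 = 0
s = 13 or s = 4, giving (13, −7) and (4, −14).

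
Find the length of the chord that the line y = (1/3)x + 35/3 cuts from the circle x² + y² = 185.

5√10

Centre (0, 0), r² = 185. Perpendicular distance d from centre to line = |35| / √10 = 35/√10.
Chord = 2√(r² − d²) = 2·√(125/2) = 5√10.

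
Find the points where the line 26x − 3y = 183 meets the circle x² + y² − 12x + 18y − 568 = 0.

Express y = (−183 + 26x)/3 and substitute into the circle:
685x² − 8220x + 18495 = 0  ⟹  x² − 12x + 27 = 0
x = 9 or x = 3, giving (9, 17) and (3, −35).

(3, −35) and (9, 17)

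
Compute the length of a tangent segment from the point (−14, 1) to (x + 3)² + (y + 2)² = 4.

Centre (−3, −2), r² = 4. |PO|² = (−11)² + (3)² = 130.
By the tangent–radius right angle, tangent length = √(|PO|² − r²) = √126 = 3√14.

3√14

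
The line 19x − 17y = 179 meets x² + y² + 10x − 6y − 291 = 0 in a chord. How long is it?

5√26

Centre (−5, 3), r² = 325. Perpendicular distance d from centre to line = |−325| / √650 = 325/√650.
Chord = 2√(r² − d²) = 2·√(325/2) = 5√26.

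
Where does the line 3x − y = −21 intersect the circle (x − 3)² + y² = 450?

(−12, −15) and (0, 21)

Express y = 3x + 21 and substitute into the circle:
10x² + 120x = 0  ⟹  x² + 12x = 0
x = 0 or x = −12, giving (0, 21) and (−12, −15).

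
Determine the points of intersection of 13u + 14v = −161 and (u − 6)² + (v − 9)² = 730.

Express v = (−161 − 13u)/14 and substitute into the circle:
365u² + 5110u − 53655 = 0  ⟹  u² + 14u − 147 = 0
u = 7 or u = −21, giving (7, −18) and (−21, 8).

(−21, 8) and (7, −18)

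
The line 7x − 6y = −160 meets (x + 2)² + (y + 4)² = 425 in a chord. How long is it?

2√85

The distance from (−2, −4) to the line is 170/√85, and r² = 425.
Half the chord is √(r² − d²) = √(85), so the full chord is 2√85.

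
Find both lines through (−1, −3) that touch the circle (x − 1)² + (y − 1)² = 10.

x − 3y = 8 and 3x + y = −6

Let a tangent through (−1, −3) have slope m. Its distance from (1, 1) must equal √10:
[m·(2) − (4)]² = 10(m² + 1)
3m² + 8m − 3 = 0, so m = 1/3 or m = −3.
With m = 1/3: x − 3y = 8. With m = −3: 3x + y = −6.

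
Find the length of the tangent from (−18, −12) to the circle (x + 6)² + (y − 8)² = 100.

With centre O = (−6, 8), |OP|² = 544 and r² = 100.
Power of the point: PT² = |PO|² − r² = 444, so PT = 2√111.

2√111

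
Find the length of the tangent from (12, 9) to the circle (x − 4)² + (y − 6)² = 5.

2√17

Centre (4, 6), r² = 5. |PO|² = (8)² + (3)² = 73.
By the tangent–radius right angle, tangent length = √(|PO|² − r²) = √68 = 2√17.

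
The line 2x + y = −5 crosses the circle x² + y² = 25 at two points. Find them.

Substitute y = −2x − 5:
5x² + 20x = 0  ⟹  x² + 4x = 0
x = 0 or x = −4, giving (0, −5) and (−4, 3).

(−4, 3) and (0, −5)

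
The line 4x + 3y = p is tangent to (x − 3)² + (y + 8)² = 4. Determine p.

p = −22 or p = −2

Tangency holds when the distance from the centre (3, −8) to the line equals the radius 2:
|4·3 + 3·(−8) − p| / √25 = 2
|p − (−12)| = 2·5, so p = −2 or p = −22.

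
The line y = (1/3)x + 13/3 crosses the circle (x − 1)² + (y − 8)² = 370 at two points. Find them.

Express y = (13 + x)/3 and substitute into the circle:
10x² − 40x − 3200 = 0  ⟹  x² − 4x − 320 = 0
x = 20 or x = −16, giving (20, 11) and (−16, −1).

(−16, −1) and (20, 11)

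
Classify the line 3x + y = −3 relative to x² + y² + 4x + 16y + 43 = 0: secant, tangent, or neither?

d² = (3·(−2) + 1·(−8) − (−3))²/10 = 121/10; r² = 25.
Since d² < r², the line cuts the circle twice.

secant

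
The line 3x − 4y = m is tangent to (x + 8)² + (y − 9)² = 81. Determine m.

m = −105 or m = −15

For a tangent, require d(centre, line) = r = 9.
|3·(−8) − 4·9 − m| / √25 = 9
|m − (−60)| = 9·5, so m = −15 or m = −105.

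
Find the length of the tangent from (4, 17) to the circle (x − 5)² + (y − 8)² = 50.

The centre is (5, 8) and r = 5√2. The square of the distance from P to the centre is 1 + 81 = 82.
The tangent meets the radius at right angles, so tangent² = |PO|² − r² = 82 − 50 = 32.

4√2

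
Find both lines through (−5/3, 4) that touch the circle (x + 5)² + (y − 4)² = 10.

3x + y = −1 and 3x − y = −9

Let a tangent through (−5/3, 4) have slope m. Its distance from (−5, 4) must equal √10:
[m·(−10/3) − (0)]² = 10(m² + 1)
m² − 9 = 0, so m = −3 or m = 3.
With m = −3: 3x + y = −1. With m = 3: 3x − y = −9.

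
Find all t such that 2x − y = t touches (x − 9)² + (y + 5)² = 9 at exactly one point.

t = 23 ± 3√5

Tangency holds when the distance from the centre (9, −5) to the line equals the radius 3:
|2·9 − 1·(−5) − t| / √5 = 3
|t − (23)| = 3√5.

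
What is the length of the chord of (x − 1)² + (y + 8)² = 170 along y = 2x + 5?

Substitute y = 2x + 5:
5x² + 50x = 0  ⟹  x² + 10x = 0
x = 0 or x = −10, giving (0, 5) and (−10, −15).
|(0, 5) − (−10, −15)| = √((10)² + (20)²) = 10√5.

10√5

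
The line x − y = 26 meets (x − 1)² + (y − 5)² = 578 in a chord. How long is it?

Centre (1, 5), r² = 578. Perpendicular distance d from centre to line = |−30| / √2 = 30/√2.
Chord = 2√(r² − d²) = 2·√(128) = 16√2.

16√2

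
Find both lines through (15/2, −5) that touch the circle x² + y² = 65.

4x − 7y = 65 and 8x − y = 65

Write the tangent as mx − y + (−5 − m·(15/2)) = 0 and set its distance from the centre to √65:
(−15/2m − (5))² = 65(m² + 1)
7m² − 60m + 32 = 0, so m = 4/7 or m = 8.
Through (15/2, −5) these give 4x − 7y = 65 and 8x − y = 65.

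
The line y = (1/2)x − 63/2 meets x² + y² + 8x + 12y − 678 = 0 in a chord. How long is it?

10√5

The distance from (−4, −6) to the line is 55/√5, and r² = 730.
Half the chord is √(r² − d²) = √(125), so the full chord is 10√5.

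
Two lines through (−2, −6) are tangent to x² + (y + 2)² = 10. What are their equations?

Write the tangent as mx − y + (−6 − m·(−2)) = 0 and set its distance from the centre to √10:
[m·(2) − (4)]² = 10(m² + 1)
3m² + 8m − 3 = 0, so m = 1/3 or m = −3.
With m = 1/3: x − 3y = 16. With m = −3: 3x + y = −12.

x − 3y = 16 and 3x + y = −12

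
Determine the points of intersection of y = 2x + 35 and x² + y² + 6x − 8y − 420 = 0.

From the line, y = 2x + 35. Substituting:
5x² + 130x + 525 = 0  ⟹  x² + 26x + 105 = 0
x = −5 or x = −21, giving (−5, 25) and (−21, −7).

(−21, −7) and (−5, 25)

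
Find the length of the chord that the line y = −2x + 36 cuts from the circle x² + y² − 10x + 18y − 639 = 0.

Express y = −2x + 36 and substitute into the circle:
5x² − 190x + 1305 = 0  ⟹  x² − 38x + 261 = 0
x = 29 or x = 9, giving (29, −22) and (9, 18).
|(29, −22) − (9, 18)| = √((20)² + (−40)²) = 20√5.

20√5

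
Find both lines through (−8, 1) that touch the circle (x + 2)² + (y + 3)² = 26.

x − 5y = −13 and 5x + y = −39

Let a tangent through (−8, 1) have slope m. Its distance from (−2, −3) must equal √26:
[m·(6) − (−4)]² = 26(m² + 1)
5m² + 24m − 5 = 0, so m = 1/5 or m = −5.
With m = 1/5: x − 5y = −13. With m = −5: 5x + y = −39.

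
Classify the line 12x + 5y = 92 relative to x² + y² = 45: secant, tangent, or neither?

neither

d² = (12·0 + 5·0 − (92))²/169 = 8464/169; r² = 45.
Since d² > r², the line lies outside the circle.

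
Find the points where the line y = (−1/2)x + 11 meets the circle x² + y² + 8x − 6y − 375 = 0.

(−16, 19) and (16, 3)

From the line, y = (22 − x)/2. Substituting:
5x² − 1280 = 0  ⟹  x² − 256 = 0
x = 16 or x = −16, giving (16, 3) and (−16, 19).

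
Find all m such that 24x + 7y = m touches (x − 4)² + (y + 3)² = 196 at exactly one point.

For a tangent, require d(centre, line) = r = 14.
|24·4 + 7·(−3) − m| / √625 = 14
|m − (75)| = 14·25, so m = 425 or m = −275.

m = −275 or m = 425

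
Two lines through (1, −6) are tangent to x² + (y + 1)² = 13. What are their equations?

Let a tangent through (1, −6) have slope m. Its distance from (0, −1) must equal √13:
(−1m − (5))² = 13(m² + 1)
6m² − 5m − 6 = 0, so m = −2/3 or m = 3/2.
Through (1, −6) these give 2x + 3y = −16 and 3x − 2y = 15.

2x + 3y = −16 and 3x − 2y = 15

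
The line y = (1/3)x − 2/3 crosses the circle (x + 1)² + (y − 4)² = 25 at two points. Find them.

(−1, −1) and (2, 0)

Express y = (−2 + x)/3 and substitute into the circle:
10x² − 10x − 20 = 0  ⟹  x² − x − 2 = 0
x = 2 or x = −1, giving (2, 0) and (−1, −1).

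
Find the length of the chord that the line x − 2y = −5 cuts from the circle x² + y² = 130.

From the line, y = (5 + x)/2. Substituting:
5x² + 10x − 495 = 0  ⟹  x² + 2x − 99 = 0
x = 9 or x = −11, giving (9, 7) and (−11, −3).
Chord length = distance between (9, 7) and (−11, −3) = √500 = 10√5.

10√5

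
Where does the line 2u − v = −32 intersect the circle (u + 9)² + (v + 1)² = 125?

(−19, −6) and (−11, 10)

Substitute v = 2u + 32:
5u² + 150u + 1045 = 0  ⟹  u² + 30u + 209 = 0
u = −11 or u = −19, giving (−11, 10) and (−19, −6).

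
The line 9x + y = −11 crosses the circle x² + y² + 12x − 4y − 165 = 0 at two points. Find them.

(−3, 16) and (0, −11)

Substitute y = −9x − 11:
82x² + 246x = 0  ⟹  x² + 3x = 0
x = 0 or x = −3, giving (0, −11) and (−3, 16).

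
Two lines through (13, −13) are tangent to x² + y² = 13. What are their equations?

3x + 2y = 13 and 2x + 3y = −13

A line y − (−13) = m(x − (13)) is tangent when its distance from (0, 0) is √13:
(−13m − (13))² = 13(m² + 1)
6m² + 13m + 6 = 0, so m = −3/2 or m = −2/3.
Through (13, −13) these give 3x + 2y = 13 and 2x + 3y = −13.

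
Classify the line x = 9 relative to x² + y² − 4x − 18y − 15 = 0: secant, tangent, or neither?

Substituting the line into the circle gives y² − 18y + 30 = 0.
Discriminant = (−18)² − 4·1·(30) = 204 > 0.
Two real roots: the line is a secant.

secant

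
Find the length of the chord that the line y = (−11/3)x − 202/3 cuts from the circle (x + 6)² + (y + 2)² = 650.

Centre (−6, −2), r² = 650. Perpendicular distance d from centre to line = |130| / √130 = 130/√130.
Chord = 2√(r² − d²) = 2·√(520) = 4√130.

4√130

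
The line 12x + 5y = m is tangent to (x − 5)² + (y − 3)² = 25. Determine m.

The line touches the circle iff its distance from (5, 3) is 5:
|12·5 + 5·3 − m| / √169 = 5
|m − (75)| = 5·13, so m = 140 or m = 10.

m = 10 or m = 140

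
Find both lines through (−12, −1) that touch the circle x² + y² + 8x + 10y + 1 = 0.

x − 3y = −9 and 3x + y = −37

Write the tangent as mx − y + (−1 − m·(−12)) = 0 and set its distance from the centre to 2√10:
[m·(8) − (−4)]² = 40(m² + 1)
3m² + 8m − 3 = 0, so m = 1/3 or m = −3.
With m = 1/3: x − 3y = −9. With m = −3: 3x + y = −37.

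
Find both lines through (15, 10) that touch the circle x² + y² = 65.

A line y − (10) = m(x − (15)) is tangent when its distance from (0, 0) is √65:
(−15m − (−10))² = 65(m² + 1)
32m² − 60m + 7 = 0, so m = 1/8 or m = 7/4.
With m = 1/8: x − 8y = −65. With m = 7/4: 7x − 4y = 65.

x − 8y = −65 and 7x − 4y = 65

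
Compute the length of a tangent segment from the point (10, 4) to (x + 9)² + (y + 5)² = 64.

3√42

With centre O = (−9, −5), |OP|² = 442 and r² = 64.
By the tangent–radius right angle, tangent length = √(|PO|² − r²) = √378 = 3√42.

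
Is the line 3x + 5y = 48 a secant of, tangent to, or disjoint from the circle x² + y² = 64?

Substituting the line into the circle gives 34x² − 288x + 704 = 0.
Discriminant = (−288)² − 4·34·(704) = −12800 < 0.
No real roots: the line does not meet the circle.

disjoint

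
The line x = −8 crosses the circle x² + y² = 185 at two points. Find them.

(−8, −11) and (−8, 11)

The line gives x = −8. Substituting into the circle:
y² − 121 = 0
y = 11 or y = −11, giving (−8, 11) and (−8, −11).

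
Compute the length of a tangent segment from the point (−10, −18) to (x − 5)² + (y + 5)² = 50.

2√86

Centre (5, −5), r² = 50. |PO|² = (−15)² + (−13)² = 394.
The tangent meets the radius at right angles, so tangent² = |PO|² − r² = 394 − 50 = 344.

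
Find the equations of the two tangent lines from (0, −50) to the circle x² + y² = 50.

7x + y = −50 and 7x − y = 50

A line y − (−50) = m(x − (0)) is tangent when its distance from (0, 0) is 5√2:
[m·(0) − (50)]² = 50(m² + 1)
m² − 49 = 0, so m = −7 or m = 7.
Through (0, −50) these give 7x + y = −50 and 7x − y = 50.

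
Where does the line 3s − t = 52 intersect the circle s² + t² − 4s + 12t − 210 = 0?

(11, −19) and (17, −1)

From the line, t = 3s − 52. Substituting:
10s² − 280s + 1870 = 0  ⟹  s² − 28s + 187 = 0
s = 17 or s = 11, giving (17, −1) and (11, −19).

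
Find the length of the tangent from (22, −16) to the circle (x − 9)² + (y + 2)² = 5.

6√10

With centre O = (9, −2), |OP|² = 365 and r² = 5.
The tangent meets the radius at right angles, so tangent² = |PO|² − r² = 365 − 5 = 360.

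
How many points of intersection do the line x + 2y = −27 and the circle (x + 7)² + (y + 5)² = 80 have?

2

Substituting the line into the circle gives 5x² + 90x + 165 = 0.
Discriminant = (90)² − 4·5·(165) = 4800 > 0.
Two real roots: the line is a secant.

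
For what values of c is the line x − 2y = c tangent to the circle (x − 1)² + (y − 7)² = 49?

c = −13 ± 7√5

For a tangent, require d(centre, line) = r = 7.
|1·1 − 2·7 − c| / √5 = 7
|c − (−13)| = 7√5.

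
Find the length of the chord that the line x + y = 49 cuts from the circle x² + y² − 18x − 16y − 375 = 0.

From the line, y = −x + 49. Substituting:
2x² − 100x + 1242 = 0  ⟹  x² − 50x + 621 = 0
x = 27 or x = 23, giving (27, 22) and (23, 26).
Chord length = distance between (27, 22) and (23, 26) = √32 = 4√2.

4√2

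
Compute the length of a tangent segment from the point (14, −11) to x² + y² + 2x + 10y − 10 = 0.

With centre O = (−1, −5), |OP|² = 261 and r² = 36.
By the tangent–radius right angle, tangent length = √(|PO|² − r²) = √225 = 15.

15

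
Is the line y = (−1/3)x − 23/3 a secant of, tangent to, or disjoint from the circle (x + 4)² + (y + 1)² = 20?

Substituting the line into the circle gives 10x² + 112x + 364 = 0.
Δ = 12544 − 14560 = −2016.
No real roots: the line does not meet the circle.

disjoint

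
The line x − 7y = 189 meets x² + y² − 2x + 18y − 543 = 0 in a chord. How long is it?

The distance from (1, −9) to the line is 125/√50, and r² = 625.
Chord = 2√(r² − d²) = 2·√(625/2) = 25√2.

25√2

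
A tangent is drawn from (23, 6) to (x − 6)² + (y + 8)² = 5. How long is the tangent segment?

4√30

With centre O = (6, −8), |OP|² = 485 and r² = 5.
The tangent meets the radius at right angles, so tangent² = |PO|² − r² = 485 − 5 = 480.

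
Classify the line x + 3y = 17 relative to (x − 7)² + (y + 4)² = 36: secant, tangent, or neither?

Centre (7, −4), r² = 36. Distance² from centre to line = (−22)²/10 = 242/5.
Since d² > r², the line lies outside the circle.

neither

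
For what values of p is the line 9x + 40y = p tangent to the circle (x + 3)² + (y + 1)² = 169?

The line touches the circle iff its distance from (−3, −1) is 13:
|9·(−3) + 40·(−1) − p| / √1681 = 13
|p − (−67)| = 13·41, so p = 466 or p = −600.

p = −600 or p = 466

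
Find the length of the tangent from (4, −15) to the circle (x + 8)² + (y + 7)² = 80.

The centre is (−8, −7) and r = 4√5. The square of the distance from P to the centre is 144 + 64 = 208.
Power of the point: PT² = |PO|² − r² = 128, so PT = 8√2.

8√2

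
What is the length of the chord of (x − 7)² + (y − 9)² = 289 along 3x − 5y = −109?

3√34

Express y = (109 + 3x)/5 and substitute into the circle:
34x² + 34x − 1904 = 0  ⟹  x² + x − 56 = 0
x = 7 or x = −8, giving (7, 26) and (−8, 17).
|(7, 26) − (−8, 17)| = √((15)² + (9)²) = 3√34.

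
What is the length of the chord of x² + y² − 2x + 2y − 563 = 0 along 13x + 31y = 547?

Substitute y = (547 − 13x)/31:
1130x² − 16950x − 207920 = 0  ⟹  x² − 15x − 184 = 0
x = 23 or x = −8, giving (23, 8) and (−8, 21).
Chord length = distance between (23, 8) and (−8, 21) = √1130 = √1130.

√1130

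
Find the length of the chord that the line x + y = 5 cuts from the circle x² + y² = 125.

15√2

The distance from (0, 0) to the line is 5/√2, and r² = 125.
Half the chord is √(r² − d²) = √(225/2), so the full chord is 15√2.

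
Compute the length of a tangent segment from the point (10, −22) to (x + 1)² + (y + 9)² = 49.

Centre (−1, −9), r² = 49. |PO|² = (11)² + (−13)² = 290.
The tangent meets the radius at right angles, so tangent² = |PO|² − r² = 290 − 49 = 241.

√241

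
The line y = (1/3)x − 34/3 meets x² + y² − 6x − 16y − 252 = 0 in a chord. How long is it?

3√10

From the line, y = (−34 + x)/3. Substituting:
10x² − 170x + 520 = 0  ⟹  x² − 17x + 52 = 0
x = 13 or x = 4, giving (13, −7) and (4, −10).
|(13, −7) − (4, −10)| = √((9)² + (3)²) = 3√10.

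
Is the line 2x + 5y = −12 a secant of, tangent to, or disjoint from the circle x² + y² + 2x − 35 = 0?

secant

Substituting the line into the circle gives 29x² + 98x − 731 = 0.
Δ = 9604 − (−84796) = 94400.
Two real roots: the line is a secant.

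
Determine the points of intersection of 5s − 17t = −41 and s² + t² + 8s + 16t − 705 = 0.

From the line, t = (41 + 5s)/17. Substituting:
314s² + 4082s − 190912 = 0  ⟹  s² + 13s − 608 = 0
s = 19 or s = −32, giving (19, 8) and (−32, −7).

(−32, −7) and (19, 8)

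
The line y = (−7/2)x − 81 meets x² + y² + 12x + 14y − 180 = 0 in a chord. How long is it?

2√53

Express y = (−162 − 7x)/2 and substitute into the circle:
53x² + 2120x + 20988 = 0  ⟹  x² + 40x + 396 = 0
x = −18 or x = −22, giving (−18, −18) and (−22, −4).
Chord length = distance between (−18, −18) and (−22, −4) = √212 = 2√53.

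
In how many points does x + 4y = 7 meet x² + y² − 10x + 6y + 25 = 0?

0

d² = (1·5 + 4·(−3) − (7))²/17 = 196/17; r² = 9.
Since d² > r², the line lies outside the circle.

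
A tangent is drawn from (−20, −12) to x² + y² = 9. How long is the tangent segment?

The centre is (0, 0) and r = 3. The square of the distance from P to the centre is 400 + 144 = 544.
By the tangent–radius right angle, tangent length = √(|PO|² − r²) = √535.

√535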